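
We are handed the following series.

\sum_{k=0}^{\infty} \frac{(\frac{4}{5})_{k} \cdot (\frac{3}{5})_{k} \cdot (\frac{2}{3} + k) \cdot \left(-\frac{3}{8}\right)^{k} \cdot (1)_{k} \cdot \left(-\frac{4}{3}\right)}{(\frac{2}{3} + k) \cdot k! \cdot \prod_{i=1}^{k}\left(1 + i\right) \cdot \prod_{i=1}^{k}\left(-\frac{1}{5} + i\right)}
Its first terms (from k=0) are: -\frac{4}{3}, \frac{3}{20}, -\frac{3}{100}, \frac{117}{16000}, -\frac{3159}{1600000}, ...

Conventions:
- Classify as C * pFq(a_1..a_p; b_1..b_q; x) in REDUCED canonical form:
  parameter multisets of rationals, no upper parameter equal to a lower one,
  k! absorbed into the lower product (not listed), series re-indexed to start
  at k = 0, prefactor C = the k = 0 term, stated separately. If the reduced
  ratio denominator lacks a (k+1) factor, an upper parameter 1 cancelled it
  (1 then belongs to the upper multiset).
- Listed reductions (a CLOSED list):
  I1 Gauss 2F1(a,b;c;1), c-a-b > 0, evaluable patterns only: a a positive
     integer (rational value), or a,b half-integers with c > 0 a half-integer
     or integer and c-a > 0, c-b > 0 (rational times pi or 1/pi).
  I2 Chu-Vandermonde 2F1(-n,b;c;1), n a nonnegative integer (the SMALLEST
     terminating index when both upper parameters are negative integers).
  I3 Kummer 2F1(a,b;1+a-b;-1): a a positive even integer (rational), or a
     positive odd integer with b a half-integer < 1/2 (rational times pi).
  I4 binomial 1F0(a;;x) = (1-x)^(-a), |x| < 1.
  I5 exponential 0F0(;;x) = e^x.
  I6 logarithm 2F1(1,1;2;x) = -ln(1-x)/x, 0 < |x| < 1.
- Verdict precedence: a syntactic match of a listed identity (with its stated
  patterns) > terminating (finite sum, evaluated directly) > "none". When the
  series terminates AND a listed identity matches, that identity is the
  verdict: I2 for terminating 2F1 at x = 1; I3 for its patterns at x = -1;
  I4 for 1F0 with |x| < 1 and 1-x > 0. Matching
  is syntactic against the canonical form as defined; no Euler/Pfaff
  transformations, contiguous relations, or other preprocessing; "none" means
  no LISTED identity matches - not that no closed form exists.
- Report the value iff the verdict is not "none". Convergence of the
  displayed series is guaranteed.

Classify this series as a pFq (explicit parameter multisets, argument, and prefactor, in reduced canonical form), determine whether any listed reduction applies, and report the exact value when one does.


Classification (C = -\frac{4}{3}): 2F1 with upper {\frac{3}{5}, 1}, lower {2}, argument x = -\frac{3}{8}. Verdict: no listed reduction: x = -\frac{3}{8} and upper {\frac{3}{5}, 1} fail every I1-I6 pattern.

Key observation: t_0 = -\frac{4}{3} here, and striking the common factor k + 2/3 reduces the term (C = -4/3).
Adjacent-term ratio: r(k) = -\frac{3}{8} * (k+\frac{3}{5}) (k+1) / [(k+2) (k+1)] - rational in k, leading ratio -\frac{3}{8}; with t_0 = -\frac{4}{3}, classification follows.


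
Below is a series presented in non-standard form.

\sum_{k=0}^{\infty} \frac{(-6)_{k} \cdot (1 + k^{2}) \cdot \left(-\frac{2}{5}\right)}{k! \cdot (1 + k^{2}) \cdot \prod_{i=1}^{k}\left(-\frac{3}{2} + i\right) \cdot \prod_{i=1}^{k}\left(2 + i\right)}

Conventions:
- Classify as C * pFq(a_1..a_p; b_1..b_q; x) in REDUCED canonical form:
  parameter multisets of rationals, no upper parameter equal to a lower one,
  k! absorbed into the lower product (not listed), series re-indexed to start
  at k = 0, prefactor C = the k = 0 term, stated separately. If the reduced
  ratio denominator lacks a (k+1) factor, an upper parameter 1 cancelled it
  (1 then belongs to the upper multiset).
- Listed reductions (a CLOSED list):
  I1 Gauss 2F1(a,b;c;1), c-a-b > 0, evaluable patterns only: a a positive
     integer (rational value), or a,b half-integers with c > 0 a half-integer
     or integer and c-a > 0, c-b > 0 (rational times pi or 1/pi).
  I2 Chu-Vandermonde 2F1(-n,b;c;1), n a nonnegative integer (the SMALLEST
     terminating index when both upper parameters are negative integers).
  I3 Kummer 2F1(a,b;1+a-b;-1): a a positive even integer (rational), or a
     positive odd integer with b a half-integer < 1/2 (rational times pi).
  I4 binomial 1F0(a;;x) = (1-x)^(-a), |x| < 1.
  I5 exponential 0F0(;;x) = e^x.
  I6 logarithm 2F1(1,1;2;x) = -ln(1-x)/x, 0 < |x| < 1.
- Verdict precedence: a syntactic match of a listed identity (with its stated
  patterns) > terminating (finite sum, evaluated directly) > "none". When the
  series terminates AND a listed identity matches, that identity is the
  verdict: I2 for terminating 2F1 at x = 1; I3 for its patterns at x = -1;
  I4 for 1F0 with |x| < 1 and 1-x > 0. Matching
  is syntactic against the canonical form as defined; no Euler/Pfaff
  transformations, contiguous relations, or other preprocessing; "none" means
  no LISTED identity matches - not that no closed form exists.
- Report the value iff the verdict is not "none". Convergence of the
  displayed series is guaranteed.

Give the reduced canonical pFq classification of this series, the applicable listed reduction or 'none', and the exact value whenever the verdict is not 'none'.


With C = -\frac{2}{5}: the canonical form is 1F2(-6; -\frac{1}{2}, 3; 1). Verdict: terminating - upper -6 stops the sum at k = 6; the 7 terms are added exactly. Sum: -\frac{100634}{297675}.

Structural cue: t_0 being -\frac{2}{5}, the lower running product (C = -2/5, x = 1) is a rising factorial.
Step ratio: r(k) = 1 * (k-6) / [(k-\frac{1}{2}) (k+3) (k+1)] - rational in k, leading ratio 1; with t_0 = -\frac{2}{5}, classification follows.


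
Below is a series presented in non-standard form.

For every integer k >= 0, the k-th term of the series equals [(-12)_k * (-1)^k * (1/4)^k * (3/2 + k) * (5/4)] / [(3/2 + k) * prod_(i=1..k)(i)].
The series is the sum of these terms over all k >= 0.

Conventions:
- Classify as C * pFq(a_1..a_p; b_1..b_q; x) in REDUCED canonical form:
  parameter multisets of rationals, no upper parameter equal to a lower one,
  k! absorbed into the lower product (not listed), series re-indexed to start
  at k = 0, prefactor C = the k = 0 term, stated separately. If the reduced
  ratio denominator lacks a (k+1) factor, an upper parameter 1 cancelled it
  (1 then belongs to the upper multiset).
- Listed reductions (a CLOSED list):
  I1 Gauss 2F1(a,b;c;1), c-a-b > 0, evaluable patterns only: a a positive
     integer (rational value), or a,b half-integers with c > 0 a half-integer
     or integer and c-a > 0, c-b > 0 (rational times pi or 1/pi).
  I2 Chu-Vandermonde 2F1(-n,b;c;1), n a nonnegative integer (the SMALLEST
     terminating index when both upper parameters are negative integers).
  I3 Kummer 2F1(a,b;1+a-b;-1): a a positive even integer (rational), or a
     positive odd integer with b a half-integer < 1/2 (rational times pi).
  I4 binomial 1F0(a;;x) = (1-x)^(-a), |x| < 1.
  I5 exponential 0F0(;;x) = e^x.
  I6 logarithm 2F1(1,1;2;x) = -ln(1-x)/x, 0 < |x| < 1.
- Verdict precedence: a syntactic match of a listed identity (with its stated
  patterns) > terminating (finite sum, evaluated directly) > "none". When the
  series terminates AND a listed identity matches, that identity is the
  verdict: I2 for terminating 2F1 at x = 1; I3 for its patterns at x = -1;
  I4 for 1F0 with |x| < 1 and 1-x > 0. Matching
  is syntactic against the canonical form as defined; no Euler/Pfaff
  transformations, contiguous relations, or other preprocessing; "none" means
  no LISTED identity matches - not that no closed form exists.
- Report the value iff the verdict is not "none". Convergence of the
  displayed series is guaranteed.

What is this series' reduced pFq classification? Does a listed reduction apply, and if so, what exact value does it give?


x = -1/4 here; the reduced form reads 1F0, upper {-12}, lower {-}, C = 5/4. Verdict at x = -1/4: the binomial series (I4) matches (the 1F0 binomial series: exponent 12, x = -1/4). Exact value: 1220703125/67108864.

First insight: with t_0 = 5/4, the product of the first k integers (C = 5/4) is k!.
Consecutive-term ratio: r(k) = (-1/4) * (k-12) / [(k+1)] - rational in k. x = (-1/4); t_0 = 5/4; negate the roots.


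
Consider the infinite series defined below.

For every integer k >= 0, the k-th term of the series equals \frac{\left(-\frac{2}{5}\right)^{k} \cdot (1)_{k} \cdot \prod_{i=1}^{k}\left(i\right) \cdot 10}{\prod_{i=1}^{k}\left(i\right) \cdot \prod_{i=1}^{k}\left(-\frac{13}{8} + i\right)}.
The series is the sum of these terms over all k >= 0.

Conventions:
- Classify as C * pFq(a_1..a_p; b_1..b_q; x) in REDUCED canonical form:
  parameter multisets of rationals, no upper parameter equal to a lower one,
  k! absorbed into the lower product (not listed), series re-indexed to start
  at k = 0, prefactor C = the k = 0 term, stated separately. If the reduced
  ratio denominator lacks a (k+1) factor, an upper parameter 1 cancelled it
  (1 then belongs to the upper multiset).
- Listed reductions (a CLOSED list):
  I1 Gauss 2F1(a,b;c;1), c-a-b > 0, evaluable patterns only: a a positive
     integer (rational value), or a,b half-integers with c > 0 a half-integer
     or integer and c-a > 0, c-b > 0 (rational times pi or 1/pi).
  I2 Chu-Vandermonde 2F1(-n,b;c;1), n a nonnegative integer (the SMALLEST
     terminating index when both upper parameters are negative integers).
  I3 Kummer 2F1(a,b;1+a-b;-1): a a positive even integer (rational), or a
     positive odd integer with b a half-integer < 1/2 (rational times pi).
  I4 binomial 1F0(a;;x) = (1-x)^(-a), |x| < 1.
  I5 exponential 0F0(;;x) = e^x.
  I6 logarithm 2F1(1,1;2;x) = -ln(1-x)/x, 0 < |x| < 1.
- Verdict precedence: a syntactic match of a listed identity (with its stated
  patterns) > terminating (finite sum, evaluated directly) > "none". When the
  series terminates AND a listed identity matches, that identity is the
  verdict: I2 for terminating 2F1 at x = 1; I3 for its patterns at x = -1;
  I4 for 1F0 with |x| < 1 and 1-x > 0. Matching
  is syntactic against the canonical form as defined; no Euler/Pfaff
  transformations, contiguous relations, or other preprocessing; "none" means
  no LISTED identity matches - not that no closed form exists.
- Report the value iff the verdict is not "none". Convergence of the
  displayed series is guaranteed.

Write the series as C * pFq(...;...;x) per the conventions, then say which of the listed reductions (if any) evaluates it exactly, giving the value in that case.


Classification (C = 10): 2F1 with upper {1, 1}, lower {-\frac{5}{8}}, argument x = -\frac{2}{5}. Verdict: none (x = -\frac{2}{5}): each listed identity misses the multisets {1, 1} ; {-\frac{5}{8}}.

First insight: x = -\frac{2}{5} and the running product (prefactor 10) telescopes to a rising factorial.
Adjacent-term ratio: r(k) = -\frac{2}{5} * (k+1) (k+1) / [(k-\frac{5}{8}) (k+1)] - rational in k, leading ratio -\frac{2}{5}; with t_0 = 10, classification follows.


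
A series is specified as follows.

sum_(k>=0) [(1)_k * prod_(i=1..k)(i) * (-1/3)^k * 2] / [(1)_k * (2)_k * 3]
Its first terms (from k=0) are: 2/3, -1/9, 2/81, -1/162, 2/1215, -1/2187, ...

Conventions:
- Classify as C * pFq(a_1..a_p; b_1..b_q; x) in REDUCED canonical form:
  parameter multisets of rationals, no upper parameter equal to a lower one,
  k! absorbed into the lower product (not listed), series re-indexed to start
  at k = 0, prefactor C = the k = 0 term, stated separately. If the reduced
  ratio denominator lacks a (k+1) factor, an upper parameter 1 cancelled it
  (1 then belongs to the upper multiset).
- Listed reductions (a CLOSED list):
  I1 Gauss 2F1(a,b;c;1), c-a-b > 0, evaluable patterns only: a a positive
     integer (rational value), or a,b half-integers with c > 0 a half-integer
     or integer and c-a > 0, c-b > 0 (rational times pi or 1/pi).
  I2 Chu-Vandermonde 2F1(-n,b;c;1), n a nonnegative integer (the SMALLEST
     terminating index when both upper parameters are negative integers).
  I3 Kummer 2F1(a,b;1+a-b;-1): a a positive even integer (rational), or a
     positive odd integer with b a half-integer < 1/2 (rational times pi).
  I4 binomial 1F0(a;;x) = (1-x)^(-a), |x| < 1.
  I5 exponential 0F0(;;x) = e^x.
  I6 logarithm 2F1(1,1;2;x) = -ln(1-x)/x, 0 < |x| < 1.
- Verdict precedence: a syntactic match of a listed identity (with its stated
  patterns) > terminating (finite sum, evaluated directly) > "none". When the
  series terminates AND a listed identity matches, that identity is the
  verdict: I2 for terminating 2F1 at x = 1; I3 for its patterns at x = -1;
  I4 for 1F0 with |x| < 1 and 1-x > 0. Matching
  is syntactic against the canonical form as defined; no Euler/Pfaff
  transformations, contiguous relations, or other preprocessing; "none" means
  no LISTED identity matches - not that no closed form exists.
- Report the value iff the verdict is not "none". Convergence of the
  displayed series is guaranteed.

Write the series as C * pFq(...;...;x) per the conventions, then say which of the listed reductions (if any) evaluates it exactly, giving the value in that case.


At argument -1/3: a 2F1 with upper {1, 1}, lower {2}, scaled by C = 2/3. Verdict at x = -1/3: the logarithmic series (I6) matches (the logarithm: parameters (1,1;2), x = -1/3). Sum: 2 * ln(4/3).

The tell: t_0 = 2/3 here, and (1)_k (C = 2/3) is k! itself.
Step ratio: r(k) = (-1/3) * (k+1) (k+1) / [(k+2) (k+1)] - rational in k. x = (-1/3); t_0 = 2/3; negate the roots.


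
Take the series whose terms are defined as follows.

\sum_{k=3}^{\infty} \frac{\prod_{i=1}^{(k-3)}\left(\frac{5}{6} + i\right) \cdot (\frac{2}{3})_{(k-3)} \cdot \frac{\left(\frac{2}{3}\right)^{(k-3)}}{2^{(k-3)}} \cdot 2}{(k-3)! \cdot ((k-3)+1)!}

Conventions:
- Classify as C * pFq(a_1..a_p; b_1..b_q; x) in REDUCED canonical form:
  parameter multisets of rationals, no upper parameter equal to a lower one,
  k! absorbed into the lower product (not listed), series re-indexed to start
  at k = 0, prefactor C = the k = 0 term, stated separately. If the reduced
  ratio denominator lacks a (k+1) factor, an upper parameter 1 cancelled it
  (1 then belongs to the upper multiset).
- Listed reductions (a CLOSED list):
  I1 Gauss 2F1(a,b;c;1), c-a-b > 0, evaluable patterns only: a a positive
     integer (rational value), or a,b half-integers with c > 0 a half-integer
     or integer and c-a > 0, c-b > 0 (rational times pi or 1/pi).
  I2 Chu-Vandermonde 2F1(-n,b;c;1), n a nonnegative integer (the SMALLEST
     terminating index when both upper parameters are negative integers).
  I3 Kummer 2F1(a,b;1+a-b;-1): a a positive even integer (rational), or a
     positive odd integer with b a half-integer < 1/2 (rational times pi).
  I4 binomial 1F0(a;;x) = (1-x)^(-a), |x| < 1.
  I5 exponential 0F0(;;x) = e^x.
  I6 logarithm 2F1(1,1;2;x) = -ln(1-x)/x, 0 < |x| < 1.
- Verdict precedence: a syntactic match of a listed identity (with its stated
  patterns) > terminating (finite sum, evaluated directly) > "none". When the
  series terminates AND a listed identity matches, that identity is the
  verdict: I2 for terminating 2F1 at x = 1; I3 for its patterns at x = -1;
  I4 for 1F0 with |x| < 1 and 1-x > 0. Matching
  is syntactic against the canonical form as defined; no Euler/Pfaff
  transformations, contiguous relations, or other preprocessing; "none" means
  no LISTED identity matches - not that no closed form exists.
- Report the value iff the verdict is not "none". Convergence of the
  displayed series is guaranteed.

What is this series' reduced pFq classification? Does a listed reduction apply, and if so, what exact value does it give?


With C = 2: the canonical form is 2F1(\frac{2}{3}, \frac{11}{6}; 2; \frac{1}{3}). Verdict: none. No listed pattern accepts 2F1(\frac{2}{3}, \frac{11}{6}; 2; \frac{1}{3}).

Key step: x = \frac{1}{3} and the two k-th powers (prefactor 2) combine into one argument.
Term ratio: r(k) = \frac{1}{3} * (k+\frac{2}{3}) (k+\frac{11}{6}) / [(k+2) (k+1)] - poly over poly, x = \frac{1}{3} from leading terms; C = 2 at k = 0.


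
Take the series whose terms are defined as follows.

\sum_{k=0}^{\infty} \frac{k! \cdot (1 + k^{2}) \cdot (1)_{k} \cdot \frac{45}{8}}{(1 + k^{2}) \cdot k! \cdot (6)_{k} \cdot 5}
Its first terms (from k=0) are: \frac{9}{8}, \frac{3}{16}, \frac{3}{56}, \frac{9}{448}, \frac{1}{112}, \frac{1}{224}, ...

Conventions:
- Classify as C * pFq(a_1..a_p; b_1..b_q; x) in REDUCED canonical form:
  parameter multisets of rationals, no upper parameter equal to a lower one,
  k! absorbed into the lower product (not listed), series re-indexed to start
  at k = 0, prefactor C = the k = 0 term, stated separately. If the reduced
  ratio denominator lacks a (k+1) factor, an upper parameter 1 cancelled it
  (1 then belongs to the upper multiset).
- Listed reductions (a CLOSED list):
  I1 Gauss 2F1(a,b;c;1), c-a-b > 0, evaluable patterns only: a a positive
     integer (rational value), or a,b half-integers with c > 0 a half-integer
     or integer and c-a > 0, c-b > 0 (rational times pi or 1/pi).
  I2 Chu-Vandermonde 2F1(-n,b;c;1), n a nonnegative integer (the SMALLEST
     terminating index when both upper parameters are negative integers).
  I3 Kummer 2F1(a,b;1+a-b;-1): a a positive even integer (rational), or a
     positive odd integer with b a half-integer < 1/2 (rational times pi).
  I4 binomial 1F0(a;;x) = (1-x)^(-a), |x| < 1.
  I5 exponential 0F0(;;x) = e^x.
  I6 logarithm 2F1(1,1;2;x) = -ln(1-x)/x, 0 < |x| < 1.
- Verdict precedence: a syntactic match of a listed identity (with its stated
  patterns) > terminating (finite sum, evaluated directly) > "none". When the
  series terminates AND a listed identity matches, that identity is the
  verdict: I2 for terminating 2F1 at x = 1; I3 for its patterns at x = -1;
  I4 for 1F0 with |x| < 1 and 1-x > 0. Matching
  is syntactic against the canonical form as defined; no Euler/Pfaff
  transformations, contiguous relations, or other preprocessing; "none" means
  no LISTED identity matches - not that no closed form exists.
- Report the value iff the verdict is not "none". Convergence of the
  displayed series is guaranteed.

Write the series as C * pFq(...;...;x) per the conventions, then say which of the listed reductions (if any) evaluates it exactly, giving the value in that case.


Prefactor \frac{9}{8}, argument 1: 2F1 with upper {1, 1} over lower {6}. Verdict (x = 1): the Gauss summation I1 applies (x = 1: the Gamma ratio telescopes since c-a-b = 4 > 0 and a = 1 in Z>0). Exact value: \frac{45}{32}.

Key observation: t_0 being \frac{9}{8}, the factorial ratio (C = 9/8, x = 1) (k+a-1)!/(a-1)! is a rising factorial (a)_k.
Ratio: r(k) = 1 * (k+1) (k+1) / [(k+6) (k+1)] ; factor over Q: parameters, x = 1, and C = \frac{9}{8}.


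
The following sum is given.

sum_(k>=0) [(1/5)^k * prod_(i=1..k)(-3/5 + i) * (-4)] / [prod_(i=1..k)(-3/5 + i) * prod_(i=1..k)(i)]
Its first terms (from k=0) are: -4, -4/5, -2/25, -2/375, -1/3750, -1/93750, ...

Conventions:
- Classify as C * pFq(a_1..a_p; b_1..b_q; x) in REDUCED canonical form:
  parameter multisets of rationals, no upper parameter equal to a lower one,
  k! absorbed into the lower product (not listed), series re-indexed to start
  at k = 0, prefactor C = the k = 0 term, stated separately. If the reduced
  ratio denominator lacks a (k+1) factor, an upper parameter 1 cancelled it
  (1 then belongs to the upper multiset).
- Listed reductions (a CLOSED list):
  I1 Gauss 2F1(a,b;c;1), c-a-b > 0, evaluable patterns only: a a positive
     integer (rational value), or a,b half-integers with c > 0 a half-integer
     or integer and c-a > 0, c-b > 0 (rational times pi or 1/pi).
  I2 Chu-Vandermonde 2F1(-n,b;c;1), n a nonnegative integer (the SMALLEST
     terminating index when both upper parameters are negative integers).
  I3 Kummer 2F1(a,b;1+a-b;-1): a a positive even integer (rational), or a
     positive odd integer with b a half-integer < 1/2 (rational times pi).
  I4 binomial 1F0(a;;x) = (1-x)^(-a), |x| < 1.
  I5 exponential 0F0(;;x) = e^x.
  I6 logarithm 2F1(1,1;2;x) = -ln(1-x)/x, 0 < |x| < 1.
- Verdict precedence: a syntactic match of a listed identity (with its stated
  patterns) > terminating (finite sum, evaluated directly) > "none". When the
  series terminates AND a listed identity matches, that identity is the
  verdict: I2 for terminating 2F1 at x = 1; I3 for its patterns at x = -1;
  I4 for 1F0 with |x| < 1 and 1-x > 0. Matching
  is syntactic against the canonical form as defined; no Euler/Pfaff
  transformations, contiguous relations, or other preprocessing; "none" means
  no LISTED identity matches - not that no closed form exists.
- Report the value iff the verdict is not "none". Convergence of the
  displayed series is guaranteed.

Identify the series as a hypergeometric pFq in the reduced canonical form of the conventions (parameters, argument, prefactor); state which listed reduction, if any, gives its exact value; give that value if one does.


Reduced: x = 1/5, 0F0, upper = {-}, lower = {-}, C = -4. Verdict (x = 1/5): exponential (I5) applies (the 0F0 exponential series at x = 1/5). Sum: (-4) * e^(1/5).

Key observation: t_0 = -4 here, and the product of the first k integers (C = -4, x = 1/5) is k!.
Adjacent-term ratio: r(k) = (1/5) * 1 / [(k+1)] - poly over poly, x = (1/5) from leading terms; C = -4 at k = 0.


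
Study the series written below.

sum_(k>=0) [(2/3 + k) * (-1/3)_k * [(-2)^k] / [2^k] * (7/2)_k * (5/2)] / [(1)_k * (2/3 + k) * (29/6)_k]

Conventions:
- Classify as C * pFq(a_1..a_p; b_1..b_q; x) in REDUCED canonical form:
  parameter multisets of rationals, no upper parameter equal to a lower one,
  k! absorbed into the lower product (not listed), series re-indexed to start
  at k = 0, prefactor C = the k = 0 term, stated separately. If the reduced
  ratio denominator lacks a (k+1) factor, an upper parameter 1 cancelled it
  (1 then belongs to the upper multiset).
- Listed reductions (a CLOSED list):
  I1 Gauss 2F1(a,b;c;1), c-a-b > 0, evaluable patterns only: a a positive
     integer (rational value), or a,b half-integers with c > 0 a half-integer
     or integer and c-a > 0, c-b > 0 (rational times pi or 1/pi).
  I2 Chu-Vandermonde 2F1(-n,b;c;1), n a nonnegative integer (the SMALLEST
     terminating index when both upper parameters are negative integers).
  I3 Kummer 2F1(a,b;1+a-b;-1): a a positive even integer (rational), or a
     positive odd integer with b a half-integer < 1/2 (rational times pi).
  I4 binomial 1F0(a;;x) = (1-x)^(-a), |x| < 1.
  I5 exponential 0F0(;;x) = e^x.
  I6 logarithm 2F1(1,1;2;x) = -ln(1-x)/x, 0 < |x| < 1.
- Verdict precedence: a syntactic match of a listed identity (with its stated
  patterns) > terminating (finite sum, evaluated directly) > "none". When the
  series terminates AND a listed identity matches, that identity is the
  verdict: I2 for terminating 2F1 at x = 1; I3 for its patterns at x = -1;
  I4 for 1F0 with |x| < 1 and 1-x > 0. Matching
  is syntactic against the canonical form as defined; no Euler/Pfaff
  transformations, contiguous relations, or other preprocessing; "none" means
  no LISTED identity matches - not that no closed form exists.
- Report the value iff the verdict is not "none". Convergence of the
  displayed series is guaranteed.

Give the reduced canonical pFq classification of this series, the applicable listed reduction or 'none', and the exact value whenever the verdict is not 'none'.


The series (x = -1) is 2F1: upper {-1/3, 7/2}, lower {29/6}, prefactor 5/2. Verdict: none - this 2F1 at x = -1 matches no listed pattern, and upper {-1/3, 7/2} holds no stopper.

Structural cue: with t_0 = 5/2, k + 2/3 divides numerator and denominator alike; C = 5/2, x = -1 after cancelling.
Consecutive-term ratio: r(k) = (-1) * (k-1/3) (k+7/2) / [(k+29/6) (k+1)] - rational in k, leading ratio (-1); with t_0 = 5/2, classification follows.


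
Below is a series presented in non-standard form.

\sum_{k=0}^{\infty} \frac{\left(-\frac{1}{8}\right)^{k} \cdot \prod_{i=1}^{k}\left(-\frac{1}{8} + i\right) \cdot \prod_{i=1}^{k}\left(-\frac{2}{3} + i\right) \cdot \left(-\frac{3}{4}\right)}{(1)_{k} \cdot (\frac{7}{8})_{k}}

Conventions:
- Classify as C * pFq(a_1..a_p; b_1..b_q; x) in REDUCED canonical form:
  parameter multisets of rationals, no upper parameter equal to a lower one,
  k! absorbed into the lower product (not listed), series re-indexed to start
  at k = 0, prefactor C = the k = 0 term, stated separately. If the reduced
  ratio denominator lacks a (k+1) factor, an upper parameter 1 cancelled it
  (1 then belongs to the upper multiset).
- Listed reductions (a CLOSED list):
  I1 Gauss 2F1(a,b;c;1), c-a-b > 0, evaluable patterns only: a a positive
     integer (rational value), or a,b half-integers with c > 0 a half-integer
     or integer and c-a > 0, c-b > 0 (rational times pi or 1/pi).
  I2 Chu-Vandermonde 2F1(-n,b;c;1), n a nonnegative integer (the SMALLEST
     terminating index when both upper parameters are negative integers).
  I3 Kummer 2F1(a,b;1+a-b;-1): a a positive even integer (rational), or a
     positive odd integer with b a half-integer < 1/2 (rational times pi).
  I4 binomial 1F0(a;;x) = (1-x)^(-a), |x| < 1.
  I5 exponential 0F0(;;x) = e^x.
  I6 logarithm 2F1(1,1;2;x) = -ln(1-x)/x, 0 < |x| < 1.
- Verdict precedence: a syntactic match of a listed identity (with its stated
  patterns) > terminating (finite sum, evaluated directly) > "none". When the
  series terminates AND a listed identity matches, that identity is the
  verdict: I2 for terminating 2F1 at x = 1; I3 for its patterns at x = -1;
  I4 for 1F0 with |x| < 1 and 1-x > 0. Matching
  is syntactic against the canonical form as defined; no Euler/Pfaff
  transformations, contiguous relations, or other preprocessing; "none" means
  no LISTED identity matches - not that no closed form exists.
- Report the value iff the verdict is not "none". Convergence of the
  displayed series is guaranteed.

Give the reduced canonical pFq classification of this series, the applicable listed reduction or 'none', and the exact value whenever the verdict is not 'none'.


The tell: t_0 = -\frac{3}{4} here, and the parameter 7/8 appears in both the upper and lower lists and cancels.
Ratio: r(k) = -\frac{1}{8} * (k+\frac{1}{3}) / [(k+1)] - rational in k, leading ratio -\frac{1}{8}; with t_0 = -\frac{3}{4}, classification follows.

Reduced: x = -\frac{1}{8}, 1F0, upper = {\frac{1}{3}}, lower = {-}, C = -\frac{3}{4}. Verdict (x = -\frac{1}{8}): the I4 binomial reduction applies (the 1F0 binomial series: exponent -1/3, x = -\frac{1}{8}). Exact value: \left(-\frac{3}{4}\right) \cdot \left(\frac{9}{8}\right)^{-\frac{1}{3}}.


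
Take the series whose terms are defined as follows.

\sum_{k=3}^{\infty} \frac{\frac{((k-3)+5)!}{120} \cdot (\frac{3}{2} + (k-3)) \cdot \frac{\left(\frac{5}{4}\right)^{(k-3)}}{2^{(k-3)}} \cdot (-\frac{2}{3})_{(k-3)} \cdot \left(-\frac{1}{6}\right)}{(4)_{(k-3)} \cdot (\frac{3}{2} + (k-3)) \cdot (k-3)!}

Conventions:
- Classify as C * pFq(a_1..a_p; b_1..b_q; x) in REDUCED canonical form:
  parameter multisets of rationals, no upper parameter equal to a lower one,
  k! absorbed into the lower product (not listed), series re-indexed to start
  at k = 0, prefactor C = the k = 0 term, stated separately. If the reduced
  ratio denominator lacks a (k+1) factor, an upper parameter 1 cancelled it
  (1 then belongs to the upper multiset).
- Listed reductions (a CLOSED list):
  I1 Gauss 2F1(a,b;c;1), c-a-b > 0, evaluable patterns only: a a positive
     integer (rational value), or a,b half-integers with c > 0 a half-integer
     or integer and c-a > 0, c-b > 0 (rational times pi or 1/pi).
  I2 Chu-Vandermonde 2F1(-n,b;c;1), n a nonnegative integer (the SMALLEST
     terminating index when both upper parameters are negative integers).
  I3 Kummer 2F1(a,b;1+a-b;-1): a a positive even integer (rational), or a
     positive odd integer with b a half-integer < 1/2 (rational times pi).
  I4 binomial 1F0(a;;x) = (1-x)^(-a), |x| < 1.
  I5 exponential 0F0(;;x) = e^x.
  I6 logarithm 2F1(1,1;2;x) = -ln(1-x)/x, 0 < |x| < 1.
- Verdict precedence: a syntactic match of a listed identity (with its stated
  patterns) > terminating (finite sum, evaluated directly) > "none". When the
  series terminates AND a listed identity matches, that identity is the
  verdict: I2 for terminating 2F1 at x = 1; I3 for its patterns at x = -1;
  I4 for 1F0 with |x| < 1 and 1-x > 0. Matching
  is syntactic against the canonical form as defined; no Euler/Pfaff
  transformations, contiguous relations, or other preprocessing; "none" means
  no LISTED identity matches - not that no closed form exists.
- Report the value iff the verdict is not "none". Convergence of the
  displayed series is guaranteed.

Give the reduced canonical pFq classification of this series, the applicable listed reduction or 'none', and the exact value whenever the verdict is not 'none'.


Reduced: x = \frac{5}{8}, 2F1, upper = {-\frac{2}{3}, 6}, lower = {4}, C = -\frac{1}{6}. Verdict: none (x = \frac{5}{8}): each listed identity misses the multisets {-\frac{2}{3}, 6} ; {4}.

Structural cue: t_0 being -\frac{1}{6}, the two k-th powers (prefactor -1/6) combine into one argument.
Step ratio: r(k) = \frac{5}{8} * (k-\frac{2}{3}) (k+6) / [(k+4) (k+1)] - rational in k. x = \frac{5}{8}; t_0 = -\frac{1}{6}; negate the roots.


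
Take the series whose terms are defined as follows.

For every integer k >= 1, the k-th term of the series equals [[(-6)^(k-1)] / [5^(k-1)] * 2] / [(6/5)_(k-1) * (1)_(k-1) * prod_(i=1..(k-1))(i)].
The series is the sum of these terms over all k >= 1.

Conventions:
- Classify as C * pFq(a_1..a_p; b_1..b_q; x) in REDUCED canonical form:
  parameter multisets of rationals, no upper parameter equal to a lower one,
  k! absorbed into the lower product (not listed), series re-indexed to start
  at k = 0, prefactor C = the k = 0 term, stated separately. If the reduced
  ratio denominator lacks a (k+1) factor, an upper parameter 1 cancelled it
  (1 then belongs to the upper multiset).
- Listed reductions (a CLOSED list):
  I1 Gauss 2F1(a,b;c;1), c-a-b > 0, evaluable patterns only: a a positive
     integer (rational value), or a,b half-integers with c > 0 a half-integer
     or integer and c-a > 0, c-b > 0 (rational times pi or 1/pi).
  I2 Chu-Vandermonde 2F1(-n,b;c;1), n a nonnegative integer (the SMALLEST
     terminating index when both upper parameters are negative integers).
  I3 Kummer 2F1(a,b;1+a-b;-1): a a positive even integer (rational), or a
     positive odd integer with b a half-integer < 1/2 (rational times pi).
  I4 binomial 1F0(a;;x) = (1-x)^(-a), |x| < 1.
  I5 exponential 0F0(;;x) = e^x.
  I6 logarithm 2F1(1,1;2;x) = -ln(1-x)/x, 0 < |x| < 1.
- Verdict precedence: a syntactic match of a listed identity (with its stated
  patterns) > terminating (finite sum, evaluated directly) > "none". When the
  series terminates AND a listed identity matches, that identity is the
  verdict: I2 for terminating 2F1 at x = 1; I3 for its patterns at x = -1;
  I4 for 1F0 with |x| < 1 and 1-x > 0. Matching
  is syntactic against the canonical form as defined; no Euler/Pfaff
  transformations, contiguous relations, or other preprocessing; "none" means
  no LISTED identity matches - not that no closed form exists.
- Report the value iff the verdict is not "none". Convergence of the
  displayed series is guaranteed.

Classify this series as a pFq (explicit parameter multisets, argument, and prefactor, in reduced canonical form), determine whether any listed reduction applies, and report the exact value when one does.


Canonical form: C = 2 times 0F2 with upper {-}, lower {1, 6/5}, x = -6/5. Verdict: none - at argument -6/5 the multisets {-} ; {1, 6/5} match no listed identity.

Key observation: t_0 = 2 here, and (1)_k (prefactor 2) is k! itself.
Consecutive-term ratio: r(k) = (-6/5) * 1 / [(k+1) (k+6/5) (k+1)] - rational in k, leading ratio (-6/5); with t_0 = 2, classification follows.


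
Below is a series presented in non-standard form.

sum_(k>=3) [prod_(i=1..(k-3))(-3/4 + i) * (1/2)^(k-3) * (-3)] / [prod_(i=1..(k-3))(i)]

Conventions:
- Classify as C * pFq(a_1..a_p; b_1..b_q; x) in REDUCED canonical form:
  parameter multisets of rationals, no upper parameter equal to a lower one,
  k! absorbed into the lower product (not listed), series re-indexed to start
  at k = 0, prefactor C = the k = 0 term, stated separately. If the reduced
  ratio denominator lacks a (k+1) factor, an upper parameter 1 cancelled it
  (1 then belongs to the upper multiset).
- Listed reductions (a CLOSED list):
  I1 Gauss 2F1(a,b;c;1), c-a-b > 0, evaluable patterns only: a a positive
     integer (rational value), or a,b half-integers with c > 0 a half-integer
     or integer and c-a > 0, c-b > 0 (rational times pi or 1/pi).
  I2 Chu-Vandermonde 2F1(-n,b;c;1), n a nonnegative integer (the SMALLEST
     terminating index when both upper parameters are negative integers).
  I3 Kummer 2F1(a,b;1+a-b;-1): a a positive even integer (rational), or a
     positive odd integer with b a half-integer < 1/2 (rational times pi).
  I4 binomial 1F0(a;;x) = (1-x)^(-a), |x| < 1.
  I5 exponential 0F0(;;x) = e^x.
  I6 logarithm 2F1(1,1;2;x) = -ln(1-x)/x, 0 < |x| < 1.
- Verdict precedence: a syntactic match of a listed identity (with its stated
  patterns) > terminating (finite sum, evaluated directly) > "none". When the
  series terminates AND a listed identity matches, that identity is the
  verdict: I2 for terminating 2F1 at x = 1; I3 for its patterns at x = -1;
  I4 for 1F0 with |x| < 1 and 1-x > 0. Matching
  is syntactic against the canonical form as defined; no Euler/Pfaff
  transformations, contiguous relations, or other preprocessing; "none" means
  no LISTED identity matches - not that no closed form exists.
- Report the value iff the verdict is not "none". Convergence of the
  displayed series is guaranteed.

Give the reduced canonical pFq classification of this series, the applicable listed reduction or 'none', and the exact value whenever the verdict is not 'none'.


Classification (C = -3): 1F0 with upper {1/4}, lower {-}, argument x = 1/2. Verdict: binomial (I4) fires (the 1F0 binomial series: exponent -1/4, x = 1/2). Value: (-3) * (1/2)^(-1/4).

Key step: t_0 = -3 here, and the running product (C = -3, x = 1/2) telescopes to a rising factorial.
Consecutive-term ratio: r(k) = (1/2) * (k+1/4) / [(k+1)] - rational in k, leading ratio (1/2); with t_0 = -3, classification follows.


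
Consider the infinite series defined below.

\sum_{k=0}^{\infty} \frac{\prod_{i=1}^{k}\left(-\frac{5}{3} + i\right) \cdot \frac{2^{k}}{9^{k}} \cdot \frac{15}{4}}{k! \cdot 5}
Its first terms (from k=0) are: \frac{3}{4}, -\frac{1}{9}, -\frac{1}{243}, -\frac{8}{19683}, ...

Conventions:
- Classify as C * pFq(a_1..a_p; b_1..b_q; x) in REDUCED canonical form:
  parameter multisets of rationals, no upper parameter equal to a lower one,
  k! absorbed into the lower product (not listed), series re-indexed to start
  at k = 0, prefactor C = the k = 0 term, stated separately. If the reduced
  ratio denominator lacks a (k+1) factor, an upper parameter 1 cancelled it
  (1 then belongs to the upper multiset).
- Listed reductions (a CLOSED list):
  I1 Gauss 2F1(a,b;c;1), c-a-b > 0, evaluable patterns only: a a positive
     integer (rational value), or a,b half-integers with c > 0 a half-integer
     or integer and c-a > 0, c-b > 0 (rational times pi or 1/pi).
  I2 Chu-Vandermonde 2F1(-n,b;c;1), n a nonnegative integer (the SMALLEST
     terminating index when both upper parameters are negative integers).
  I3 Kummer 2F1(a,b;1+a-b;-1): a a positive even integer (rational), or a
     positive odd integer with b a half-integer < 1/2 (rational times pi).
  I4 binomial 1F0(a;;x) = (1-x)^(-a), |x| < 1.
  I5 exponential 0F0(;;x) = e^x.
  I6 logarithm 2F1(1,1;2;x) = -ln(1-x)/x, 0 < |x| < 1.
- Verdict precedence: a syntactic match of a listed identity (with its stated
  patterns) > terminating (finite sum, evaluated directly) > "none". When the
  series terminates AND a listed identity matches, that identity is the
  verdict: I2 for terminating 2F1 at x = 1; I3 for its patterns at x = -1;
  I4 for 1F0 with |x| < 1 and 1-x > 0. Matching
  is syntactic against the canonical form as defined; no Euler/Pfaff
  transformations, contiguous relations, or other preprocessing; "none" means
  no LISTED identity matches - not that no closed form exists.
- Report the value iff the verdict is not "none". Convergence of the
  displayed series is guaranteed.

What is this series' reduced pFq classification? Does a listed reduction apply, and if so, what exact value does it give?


At argument \frac{2}{9}: a 1F0 with upper {-\frac{2}{3}}, lower {-}, scaled by C = \frac{3}{4}. Verdict: the I4 binomial reduction fires (the 1F0 binomial series: exponent 2/3, x = \frac{2}{9}). Sum: \frac{3}{4} \cdot \left(\frac{7}{9}\right)^{\frac{2}{3}}.

Key step: x = \frac{2}{9} and the running product (prefactor 3/4) telescopes to a rising factorial.
Term ratio: r(k) = \frac{2}{9} * (k-\frac{2}{3}) / [(k+1)] - rational in k, leading ratio \frac{2}{9}; with t_0 = \frac{3}{4}, classification follows.


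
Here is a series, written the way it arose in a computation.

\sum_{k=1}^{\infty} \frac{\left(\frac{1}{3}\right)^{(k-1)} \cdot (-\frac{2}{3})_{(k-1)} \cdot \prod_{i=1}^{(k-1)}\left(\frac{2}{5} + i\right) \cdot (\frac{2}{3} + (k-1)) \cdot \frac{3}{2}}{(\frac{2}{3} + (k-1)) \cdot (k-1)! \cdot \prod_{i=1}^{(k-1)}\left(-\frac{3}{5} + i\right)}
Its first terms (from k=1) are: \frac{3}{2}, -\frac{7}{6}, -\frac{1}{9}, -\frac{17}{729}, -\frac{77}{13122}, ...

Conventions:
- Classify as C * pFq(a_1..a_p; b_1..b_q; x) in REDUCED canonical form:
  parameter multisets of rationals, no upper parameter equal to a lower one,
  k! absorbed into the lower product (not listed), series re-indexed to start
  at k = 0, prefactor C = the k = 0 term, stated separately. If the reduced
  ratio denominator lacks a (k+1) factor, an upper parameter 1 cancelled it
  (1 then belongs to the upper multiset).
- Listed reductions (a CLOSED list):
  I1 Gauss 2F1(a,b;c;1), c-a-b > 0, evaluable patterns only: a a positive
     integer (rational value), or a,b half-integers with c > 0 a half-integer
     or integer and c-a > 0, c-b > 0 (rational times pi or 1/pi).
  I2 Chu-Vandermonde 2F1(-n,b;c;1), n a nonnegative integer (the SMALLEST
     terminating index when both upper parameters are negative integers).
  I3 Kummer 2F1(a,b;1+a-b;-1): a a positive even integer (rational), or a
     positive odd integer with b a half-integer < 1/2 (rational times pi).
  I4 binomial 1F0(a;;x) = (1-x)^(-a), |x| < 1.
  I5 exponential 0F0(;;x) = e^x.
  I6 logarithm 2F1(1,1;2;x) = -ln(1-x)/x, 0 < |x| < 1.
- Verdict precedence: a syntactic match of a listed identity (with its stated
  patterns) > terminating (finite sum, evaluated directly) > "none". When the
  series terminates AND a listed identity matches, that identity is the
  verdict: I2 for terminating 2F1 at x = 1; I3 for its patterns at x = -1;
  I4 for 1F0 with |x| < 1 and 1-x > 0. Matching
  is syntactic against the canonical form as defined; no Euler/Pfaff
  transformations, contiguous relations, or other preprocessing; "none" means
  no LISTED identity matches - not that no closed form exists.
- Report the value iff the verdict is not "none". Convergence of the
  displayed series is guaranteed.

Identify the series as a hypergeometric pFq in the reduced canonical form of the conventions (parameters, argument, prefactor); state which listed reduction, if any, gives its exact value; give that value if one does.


At argument \frac{1}{3}: a 2F1 with upper {-\frac{2}{3}, \frac{7}{5}}, lower {\frac{2}{5}}, scaled by C = \frac{3}{2}. Verdict: none - at argument \frac{1}{3} the multisets {-\frac{2}{3}, \frac{7}{5}} ; {\frac{2}{5}} match no listed identity.

Key observation: t_0 = \frac{3}{2} here, and the running product (C = 3/2, x = 1/3) telescopes to a rising factorial.
Ratio: r(k) = \frac{1}{3} * (k-\frac{2}{3}) (k+\frac{7}{5}) / [(k+\frac{2}{5}) (k+1)] - rational in k. x = \frac{1}{3}; t_0 = \frac{3}{2}; negate the roots.


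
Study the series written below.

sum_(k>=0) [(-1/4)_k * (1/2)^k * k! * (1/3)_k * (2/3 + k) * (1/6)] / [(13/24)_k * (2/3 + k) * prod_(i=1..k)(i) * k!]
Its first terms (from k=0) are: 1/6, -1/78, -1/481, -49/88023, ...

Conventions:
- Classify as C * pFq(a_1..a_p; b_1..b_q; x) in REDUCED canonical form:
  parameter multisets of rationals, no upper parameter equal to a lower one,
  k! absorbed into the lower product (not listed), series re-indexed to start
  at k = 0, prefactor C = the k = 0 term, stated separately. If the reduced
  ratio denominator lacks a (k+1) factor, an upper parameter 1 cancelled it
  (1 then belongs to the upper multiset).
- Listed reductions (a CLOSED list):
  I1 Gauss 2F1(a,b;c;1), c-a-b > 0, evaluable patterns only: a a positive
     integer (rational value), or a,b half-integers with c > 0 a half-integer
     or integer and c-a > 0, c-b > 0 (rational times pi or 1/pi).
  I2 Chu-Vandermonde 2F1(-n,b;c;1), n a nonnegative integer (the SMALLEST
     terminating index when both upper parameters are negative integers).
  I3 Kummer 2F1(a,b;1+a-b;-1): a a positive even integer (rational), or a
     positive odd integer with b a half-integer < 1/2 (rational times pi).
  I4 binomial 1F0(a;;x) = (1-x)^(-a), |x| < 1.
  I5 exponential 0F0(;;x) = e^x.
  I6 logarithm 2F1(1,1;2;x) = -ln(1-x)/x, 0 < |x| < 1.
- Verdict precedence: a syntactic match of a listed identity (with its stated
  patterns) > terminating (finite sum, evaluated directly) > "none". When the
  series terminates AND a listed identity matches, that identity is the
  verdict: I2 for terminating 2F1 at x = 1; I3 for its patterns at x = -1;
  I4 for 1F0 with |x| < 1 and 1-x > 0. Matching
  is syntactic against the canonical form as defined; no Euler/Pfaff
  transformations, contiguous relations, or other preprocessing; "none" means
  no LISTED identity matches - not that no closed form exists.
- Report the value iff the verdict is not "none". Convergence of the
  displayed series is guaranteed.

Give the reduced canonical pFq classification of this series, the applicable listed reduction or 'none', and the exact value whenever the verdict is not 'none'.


x = 1/2 here; the reduced form reads 2F1, upper {-1/4, 1/3}, lower {13/24}, C = 1/6. Verdict: none here - no I1-I6 shape fits x = 1/2 with lower {13/24}.

First insight: t_0 = 1/6 here, and k + 2/3 divides numerator and denominator alike; prefactor 1/6 after cancelling.
Step ratio: r(k) = (1/2) * (k-1/4) (k+1/3) / [(k+13/24) (k+1)] - poly over poly, x = (1/2) from leading terms; C = 1/6 at k = 0.
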